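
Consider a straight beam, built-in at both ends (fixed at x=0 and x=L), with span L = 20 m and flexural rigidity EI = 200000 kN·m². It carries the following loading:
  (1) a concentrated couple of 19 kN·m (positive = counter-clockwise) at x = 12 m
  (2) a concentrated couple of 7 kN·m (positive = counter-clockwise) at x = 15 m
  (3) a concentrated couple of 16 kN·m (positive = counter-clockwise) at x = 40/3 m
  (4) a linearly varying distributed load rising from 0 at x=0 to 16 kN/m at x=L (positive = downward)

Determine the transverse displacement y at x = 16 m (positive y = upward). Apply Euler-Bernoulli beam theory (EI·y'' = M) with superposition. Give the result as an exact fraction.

y(16) = -3491107/450000000 m

Load 1 — applied couple M₀=19 kN·m at a=12 m (b=L-a=8):
  y_1 = (R_Ax³/6 - M_Ax²/2 - M₀(x-a)²/2)/EI  [x>a] with R_A=171/125, M_A=152/25 = ((171/125)·16³/6 - (152/25)·16²/2 - 19·(16-12)²/2)/200000 = 57/3125000 m
Load 2 — applied couple M₀=7 kN·m at a=15 m (b=L-a=5):
  y_2 = (R_Ax³/6 - M_Ax²/2 - M₀(x-a)²/2)/EI  [x>a] with R_A=63/160, M_A=35/16 = ((63/160)·16³/6 - (35/16)·16²/2 - 7·(16-15)²/2)/200000 = -147/2000000 m
Load 3 — applied couple M₀=16 kN·m at a=40/3 m (b=L-a=20/3):
  y_3 = (R_Ax³/6 - M_Ax²/2 - M₀(x-a)²/2)/EI  [x>a] with R_A=16/15, M_A=16/3 = ((16/15)·16³/6 - (16/3)·16²/2 - 16·(16-(40/3))²/2)/200000 = -8/140625 m
Load 4 — triangular load w₀=16 kN/m (0→w₀ over full span):
  y_4 = -w₀x²(L-x)²(x+2L)/(120LEI) = -16·16²·(20-16)²·(16+2·20)/(120·20·200000) = -1792/234375 m
Superposition: y = Σ y_i = -3491107/450000000 m ≈ -0.007758 m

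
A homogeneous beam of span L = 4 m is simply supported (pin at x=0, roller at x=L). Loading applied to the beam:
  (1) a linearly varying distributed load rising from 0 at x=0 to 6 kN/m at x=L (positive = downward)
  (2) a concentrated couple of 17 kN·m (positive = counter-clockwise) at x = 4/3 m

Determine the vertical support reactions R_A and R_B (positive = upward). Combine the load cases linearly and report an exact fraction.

Load 1 — triangular load w₀=6 kN/m (0→w₀ over full span):
  R_A = w₀L/6 = 6·4/6 = 4 kN
  R_B = w₀L/3 = 6·4/3 = 8 kN
Load 2 — applied couple M₀=17 kN·m at a=4/3 m (b=L-a=8/3):
  R_A = M₀/L = 17/4 kN
  R_B = -M₀/L = -17/4 kN
Superposition: R_A = 33/4 kN, R_B = 15/4 kN

R_A = 33/4 kN, R_B = 15/4 kN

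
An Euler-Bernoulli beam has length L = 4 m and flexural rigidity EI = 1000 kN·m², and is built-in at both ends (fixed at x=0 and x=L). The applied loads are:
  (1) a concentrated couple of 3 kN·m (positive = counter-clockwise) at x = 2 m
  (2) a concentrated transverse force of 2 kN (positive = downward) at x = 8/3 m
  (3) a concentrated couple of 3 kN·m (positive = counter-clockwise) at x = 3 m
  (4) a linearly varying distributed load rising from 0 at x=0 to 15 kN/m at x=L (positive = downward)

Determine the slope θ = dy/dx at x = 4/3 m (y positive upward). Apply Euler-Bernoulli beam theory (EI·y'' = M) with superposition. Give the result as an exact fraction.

Load 1 — applied couple M₀=3 kN·m at a=2 m (b=L-a=2):
  θ_1 = (R_Ax²/2 - M_Ax)/EI  [x≤a] with R_A=9/8, M_A=3/4 = ((9/8)·(4/3)²/2 - (3/4)·(4/3))/1000 = 0 rad
Load 2 — point force P=2 kN at a=8/3 m (b=L-a=4/3):
  θ_2 = -Pb²x(2aL-(3a+b)x)/(2L³EI)  [x≤a] = -2·(4/3)²·(4/3)·(2·(8/3)·4-(3·(8/3)+(4/3))·(4/3))/(2·4³·1000) = -2/6075 rad
Load 3 — applied couple M₀=3 kN·m at a=3 m (b=L-a=1):
  θ_3 = (R_Ax²/2 - M_Ax)/EI  [x≤a] with R_A=27/32, M_A=15/16 = ((27/32)·(4/3)²/2 - (15/16)·(4/3))/1000 = -1/2000 rad
Load 4 — triangular load w₀=15 kN/m (0→w₀ over full span):
  θ_4 = -w₀(2x(L-x)(L-2x)(x+2L)+x²(L-x)²)/(120LEI) = -15·(2·(4/3)·(4-(4/3))·(4-2·(4/3))·((4/3)+2·4)+(4/3)²·(4-(4/3))²)/(120·4·1000) = -32/10125 rad
Superposition: θ = Σ θ_i = -1939/486000 rad ≈ -0.003990 rad

θ(4/3) = -1939/486000 rad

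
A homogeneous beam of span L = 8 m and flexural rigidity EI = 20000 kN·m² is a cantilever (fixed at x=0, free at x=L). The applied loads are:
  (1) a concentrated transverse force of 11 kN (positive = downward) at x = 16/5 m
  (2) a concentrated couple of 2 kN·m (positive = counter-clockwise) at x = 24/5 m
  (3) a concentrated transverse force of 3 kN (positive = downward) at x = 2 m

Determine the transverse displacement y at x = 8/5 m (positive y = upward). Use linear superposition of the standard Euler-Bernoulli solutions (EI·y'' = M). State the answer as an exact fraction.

y(8/5) = -476/234375 m

Load 1 — point force P=11 kN at a=16/5 m (b=L-a=24/5):
  y_1 = -Px²(3a-x)/(6EI)  [x≤a] = -11·(8/5)²·(3·(16/5)-(8/5))/(6·20000) = -88/46875 m
Load 2 — applied couple M₀=2 kN·m at a=24/5 m (b=L-a=16/5):
  y_2 = M₀x²/(2EI)  [x≤a] = 2·(8/5)²/(2·20000) = 2/15625 m
Load 3 — point force P=3 kN at a=2 m (b=L-a=6):
  y_3 = -Px²(3a-x)/(6EI)  [x≤a] = -3·(8/5)²·(3·2-(8/5))/(6·20000) = -22/78125 m
Superposition: y = Σ y_i = -476/234375 m ≈ -0.002031 m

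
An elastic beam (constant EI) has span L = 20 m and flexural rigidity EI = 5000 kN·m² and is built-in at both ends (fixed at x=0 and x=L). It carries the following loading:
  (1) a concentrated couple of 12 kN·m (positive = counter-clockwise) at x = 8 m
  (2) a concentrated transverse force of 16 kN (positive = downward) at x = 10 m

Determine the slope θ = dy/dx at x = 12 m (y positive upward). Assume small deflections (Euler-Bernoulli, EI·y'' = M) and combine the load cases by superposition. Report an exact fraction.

θ(12) = 952/78125 rad

Load 1 — applied couple M₀=12 kN·m at a=8 m (b=L-a=12):
  θ_1 = (R_Ax²/2 - M_Ax - M₀(x-a))/EI  [x>a] with R_A=108/125, M_A=36/25 = ((108/125)·12²/2 - (36/25)·12 - 12·(12-8))/5000 = -48/78125 rad
Load 2 — point force P=16 kN at a=10 m (b=L-a=10):
  θ_2 = Pa²(L-x)(2bL-(3b+a)(L-x))/(2L³EI)  [x>a] = 16·10²·(20-12)·(2·10·20-(3·10+10)·(20-12))/(2·20³·5000) = 8/625 rad
Superposition: θ = Σ θ_i = 952/78125 rad ≈ 0.012186 rad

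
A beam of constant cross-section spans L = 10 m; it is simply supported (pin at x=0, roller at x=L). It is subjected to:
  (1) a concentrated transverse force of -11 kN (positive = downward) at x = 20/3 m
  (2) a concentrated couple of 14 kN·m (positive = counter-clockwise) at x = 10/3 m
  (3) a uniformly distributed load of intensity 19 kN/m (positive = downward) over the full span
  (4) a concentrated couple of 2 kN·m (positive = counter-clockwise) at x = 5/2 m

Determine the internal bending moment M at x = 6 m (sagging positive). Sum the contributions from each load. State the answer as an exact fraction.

Load 1 — point force P=-11 kN at a=20/3 m (b=L-a=10/3):
  M_1 = Pbx/L  [x≤a] = (-11)·(10/3)·6/10 = -22 kN·m
Load 2 — applied couple M₀=14 kN·m at a=10/3 m (b=L-a=20/3):
  M_2 = M₀x/L - M₀  [x>a] = 14·6/10 - 14 = -28/5 kN·m
Load 3 — uniform load w=19 kN/m over full span:
  M_3 = wx(L-x)/2 = 19·6·(10-6)/2 = 228 kN·m
Load 4 — applied couple M₀=2 kN·m at a=5/2 m (b=L-a=15/2):
  M_4 = M₀x/L - M₀  [x>a] = 2·6/10 - 2 = -4/5 kN·m
Superposition: M = Σ M_i = 998/5 kN·m ≈ 199.600000 kN·m

M(6) = 998/5 kN·m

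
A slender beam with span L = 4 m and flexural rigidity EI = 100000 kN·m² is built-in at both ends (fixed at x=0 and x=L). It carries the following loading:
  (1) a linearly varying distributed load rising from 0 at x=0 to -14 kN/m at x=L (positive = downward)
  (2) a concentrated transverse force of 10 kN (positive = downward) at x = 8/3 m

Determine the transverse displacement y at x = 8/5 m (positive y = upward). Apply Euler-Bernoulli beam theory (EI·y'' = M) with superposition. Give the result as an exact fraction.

Load 1 — triangular load w₀=-14 kN/m (0→w₀ over full span):
  y_1 = -w₀x²(L-x)²(x+2L)/(120LEI) = -(-14)·(8/5)²·(4-(8/5))²·((8/5)+2·4)/(120·4·100000) = 2016/48828125 m
Load 2 — point force P=10 kN at a=8/3 m (b=L-a=4/3):
  y_2 = -Pb²x²(3aL-(3a+b)x)/(6L³EI)  [x≤a] = -10·(4/3)²·(8/5)²·(3·(8/3)·4-(3·(8/3)+(4/3))·(8/5))/(6·4³·100000) = -128/6328125 m
Superposition: y = Σ y_i = 83296/3955078125 m ≈ 0.000021 m

y(8/5) = 83296/3955078125 m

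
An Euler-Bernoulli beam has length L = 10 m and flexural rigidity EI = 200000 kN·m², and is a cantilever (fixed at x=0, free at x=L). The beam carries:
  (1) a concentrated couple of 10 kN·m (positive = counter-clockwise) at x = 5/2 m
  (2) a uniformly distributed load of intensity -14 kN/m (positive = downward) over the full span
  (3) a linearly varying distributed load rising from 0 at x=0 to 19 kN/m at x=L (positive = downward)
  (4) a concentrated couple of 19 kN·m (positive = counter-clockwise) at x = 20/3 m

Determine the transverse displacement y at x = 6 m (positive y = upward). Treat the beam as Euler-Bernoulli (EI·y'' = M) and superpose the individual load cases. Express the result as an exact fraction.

y(6) = 67363/20000000 m

Load 1 — applied couple M₀=10 kN·m at a=5/2 m (b=L-a=15/2):
  y_1 = M₀a(2x-a)/(2EI)  [x>a] = 10·(5/2)·(2·6-(5/2))/(2·200000) = 19/32000 m
Load 2 — uniform load w=-14 kN/m over full span:
  y_2 = -wx²(x²-4Lx+6L²)/(24EI) = -(-14)·6²·(6²-4·10·6+6·10²)/(24·200000) = 2079/50000 m
Load 3 — triangular load w₀=19 kN/m (0→w₀ over full span):
  y_3 = (w₀Lx³/12-w₀L²x²/6-w₀x⁵/(120L))/EI = (19·10·6³/12-19·10²·6²/6-19·6⁵/(120·10))/200000 = -101289/2500000 m
Load 4 — applied couple M₀=19 kN·m at a=20/3 m (b=L-a=10/3):
  y_4 = M₀x²/(2EI)  [x≤a] = 19·6²/(2·200000) = 171/100000 m
Superposition: y = Σ y_i = 67363/20000000 m ≈ 0.003368 m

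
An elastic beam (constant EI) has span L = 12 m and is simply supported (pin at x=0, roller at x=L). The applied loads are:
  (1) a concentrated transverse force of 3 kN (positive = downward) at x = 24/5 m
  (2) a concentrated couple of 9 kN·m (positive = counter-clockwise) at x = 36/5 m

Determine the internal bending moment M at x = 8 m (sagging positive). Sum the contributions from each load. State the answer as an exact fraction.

Load 1 — point force P=3 kN at a=24/5 m (b=L-a=36/5):
  M_1 = Pa(L-x)/L  [x>a] = 3·(24/5)·(12-8)/12 = 24/5 kN·m
Load 2 — applied couple M₀=9 kN·m at a=36/5 m (b=L-a=24/5):
  M_2 = M₀x/L - M₀  [x>a] = 9·8/12 - 9 = -3 kN·m
Superposition: M = Σ M_i = 9/5 kN·m ≈ 1.800000 kN·m

M(8) = 9/5 kN·m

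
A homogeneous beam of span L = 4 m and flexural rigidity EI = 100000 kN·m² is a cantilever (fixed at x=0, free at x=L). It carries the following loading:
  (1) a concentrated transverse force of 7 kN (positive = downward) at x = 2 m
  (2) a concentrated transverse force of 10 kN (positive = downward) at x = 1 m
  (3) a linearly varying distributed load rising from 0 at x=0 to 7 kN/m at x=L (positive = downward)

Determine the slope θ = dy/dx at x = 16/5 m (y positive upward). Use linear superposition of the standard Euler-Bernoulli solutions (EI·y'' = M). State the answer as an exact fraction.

θ(16/5) = -139561/187500000 rad

Load 1 — point force P=7 kN at a=2 m (b=L-a=2):
  θ_1 = -Pa²/(2EI)  [x>a] = -7·2²/(2·100000) = -7/50000 rad
Load 2 — point force P=10 kN at a=1 m (b=L-a=3):
  θ_2 = -Pa²/(2EI)  [x>a] = -10·1²/(2·100000) = -1/20000 rad
Load 3 — triangular load w₀=7 kN/m (0→w₀ over full span):
  θ_3 = (w₀Lx²/4-w₀L²x/3-w₀x⁴/(24L))/EI = (7·4·(16/5)²/4-7·4²·(16/5)/3-7·(16/5)⁴/(24·4))/100000 = -3248/5859375 rad
Superposition: θ = Σ θ_i = -139561/187500000 rad ≈ -0.000744 rad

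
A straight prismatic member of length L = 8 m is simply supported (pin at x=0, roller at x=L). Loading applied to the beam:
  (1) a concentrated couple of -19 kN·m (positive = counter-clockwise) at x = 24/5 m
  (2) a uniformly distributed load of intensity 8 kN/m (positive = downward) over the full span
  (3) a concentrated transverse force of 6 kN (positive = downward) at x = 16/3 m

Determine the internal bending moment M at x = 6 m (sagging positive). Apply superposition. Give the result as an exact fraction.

Load 1 — applied couple M₀=-19 kN·m at a=24/5 m (b=L-a=16/5):
  M_1 = M₀x/L - M₀  [x>a] = (-19)·6/8 - (-19) = 19/4 kN·m
Load 2 — uniform load w=8 kN/m over full span:
  M_2 = wx(L-x)/2 = 8·6·(8-6)/2 = 48 kN·m
Load 3 — point force P=6 kN at a=16/3 m (b=L-a=8/3):
  M_3 = Pa(L-x)/L  [x>a] = 6·(16/3)·(8-6)/8 = 8 kN·m
Superposition: M = Σ M_i = 243/4 kN·m ≈ 60.750000 kN·m

M(6) = 243/4 kN·m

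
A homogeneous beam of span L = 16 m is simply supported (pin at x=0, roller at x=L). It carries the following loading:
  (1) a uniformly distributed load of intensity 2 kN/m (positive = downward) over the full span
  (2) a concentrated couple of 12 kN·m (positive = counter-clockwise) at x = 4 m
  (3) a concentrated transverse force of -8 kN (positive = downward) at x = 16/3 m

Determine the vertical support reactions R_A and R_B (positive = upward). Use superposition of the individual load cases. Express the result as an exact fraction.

Load 1 — uniform load w=2 kN/m over full span:
  R_A = wL/2 = 2·16/2 = 16 kN
  R_B = wL/2 = 2·16/2 = 16 kN
Load 2 — applied couple M₀=12 kN·m at a=4 m (b=L-a=12):
  R_A = M₀/L = 12/16 = 3/4 kN
  R_B = -M₀/L = -12/16 = -3/4 kN
Load 3 — point force P=-8 kN at a=16/3 m (b=L-a=32/3):
  R_A = Pb/L = (-8)·(32/3)/16 = -16/3 kN
  R_B = Pa/L = (-8)·(16/3)/16 = -8/3 kN
Superposition: R_A = 137/12 kN, R_B = 151/12 kN

R_A = 137/12 kN, R_B = 151/12 kN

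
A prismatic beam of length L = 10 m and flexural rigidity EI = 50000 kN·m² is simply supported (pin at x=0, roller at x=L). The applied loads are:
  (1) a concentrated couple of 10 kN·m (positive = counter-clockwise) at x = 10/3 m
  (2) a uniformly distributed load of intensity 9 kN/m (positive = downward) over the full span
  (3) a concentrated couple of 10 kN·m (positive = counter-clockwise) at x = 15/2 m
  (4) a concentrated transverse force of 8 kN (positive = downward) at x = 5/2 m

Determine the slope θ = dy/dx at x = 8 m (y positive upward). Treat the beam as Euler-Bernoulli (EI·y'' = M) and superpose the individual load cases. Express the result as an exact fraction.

θ(8) = 23659/3600000 rad

Load 1 — applied couple M₀=10 kN·m at a=10/3 m (b=L-a=20/3):
  θ_1 = (M₀x²/(2L)-M₀(x-a)+C₁)/EI  [x>a] with C₁=M₀(3b²-L²)/(6L)=50/9 = (10·8²/(2·10)-10·(8-(10/3))+(50/9))/50000 = -41/225000 rad
Load 2 — uniform load w=9 kN/m over full span:
  θ_2 = -w(L³-6Lx²+4x³)/(24EI) = -9·(10³-6·10·8²+4·8³)/(24·50000) = 297/50000 rad
Load 3 — applied couple M₀=10 kN·m at a=15/2 m (b=L-a=5/2):
  θ_3 = (M₀x²/(2L)-M₀(x-a)+C₁)/EI  [x>a] with C₁=M₀(3b²-L²)/(6L)=-325/24 = (10·8²/(2·10)-10·(8-(15/2))+(-325/24))/50000 = 323/1200000 rad
Load 4 — point force P=8 kN at a=5/2 m (b=L-a=15/2):
  θ_4 = -Pa(2L²-6Lx+3x²+a²)/(6LEI)  [x>a] = -8·(5/2)·(2·10²-6·10·8+3·8²+(5/2)²)/(6·10·50000) = 109/200000 rad
Superposition: θ = Σ θ_i = 23659/3600000 rad ≈ 0.006572 rad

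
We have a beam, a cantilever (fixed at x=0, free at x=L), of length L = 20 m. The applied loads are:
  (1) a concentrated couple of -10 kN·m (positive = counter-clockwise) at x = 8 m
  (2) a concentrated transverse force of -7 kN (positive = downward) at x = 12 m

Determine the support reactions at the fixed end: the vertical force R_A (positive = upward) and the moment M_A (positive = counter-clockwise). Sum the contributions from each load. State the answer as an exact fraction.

R_A = -7 kN, M_A = -74 kN·m

Load 1 — applied couple M₀=-10 kN·m at a=8 m (b=L-a=12):
  R_A = 0 kN
  M_A = -M₀ = -(-10) = 10 kN·m
Load 2 — point force P=-7 kN at a=12 m (b=L-a=8):
  R_A = P = (-7) = -7 kN
  M_A = Pa = (-7)·12 = -84 kN·m
Superposition: R_A = -7 kN, M_A = -74 kN·m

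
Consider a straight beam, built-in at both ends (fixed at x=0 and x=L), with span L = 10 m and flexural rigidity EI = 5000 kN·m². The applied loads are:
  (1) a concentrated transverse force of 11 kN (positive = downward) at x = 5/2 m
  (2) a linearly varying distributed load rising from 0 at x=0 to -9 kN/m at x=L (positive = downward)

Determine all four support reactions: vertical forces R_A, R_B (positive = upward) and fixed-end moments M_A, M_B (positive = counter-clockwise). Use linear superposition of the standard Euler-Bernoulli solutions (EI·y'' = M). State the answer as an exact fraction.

R_A = -135/32 kN, M_A = -465/32 kN·m, R_B = -953/32 kN, M_B = 1275/32 kN·m

Load 1 — point force P=11 kN at a=5/2 m (b=L-a=15/2):
  R_A = Pb²(3a+b)/L³ = 11·(15/2)²·(3·(5/2)+(15/2))/10³ = 297/32 kN
  M_A = Pab²/L² = 11·(5/2)·(15/2)²/10² = 495/32 kN·m
  R_B = Pa²(a+3b)/L³ = 11·(5/2)²·((5/2)+3·(15/2))/10³ = 55/32 kN
  M_B = -Pa²b/L² = -11·(5/2)²·(15/2)/10² = -165/32 kN·m
Load 2 — triangular load w₀=-9 kN/m (0→w₀ over full span):
  R_A = 3w₀L/20 = 3·(-9)·10/20 = -27/2 kN
  M_A = w₀L²/30 = (-9)·10²/30 = -30 kN·m
  R_B = 7w₀L/20 = 7·(-9)·10/20 = -63/2 kN
  M_B = -w₀L²/20 = -(-9)·10²/20 = 45 kN·m
Superposition: R_A = -135/32 kN, M_A = -465/32 kN·m, R_B = -953/32 kN, M_B = 1275/32 kN·m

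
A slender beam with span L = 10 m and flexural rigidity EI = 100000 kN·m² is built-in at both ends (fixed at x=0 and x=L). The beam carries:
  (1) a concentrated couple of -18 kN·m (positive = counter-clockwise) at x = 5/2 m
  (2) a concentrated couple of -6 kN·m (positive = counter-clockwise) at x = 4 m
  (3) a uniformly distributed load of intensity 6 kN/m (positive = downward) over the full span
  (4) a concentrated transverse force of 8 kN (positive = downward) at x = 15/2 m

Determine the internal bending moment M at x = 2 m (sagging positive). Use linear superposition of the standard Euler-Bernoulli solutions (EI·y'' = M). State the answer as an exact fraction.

Load 1 — applied couple M₀=-18 kN·m at a=5/2 m (b=L-a=15/2):
  M_1 = R_Ax - M_A  [x≤a] with R_A=-81/40, M_A=27/8 = (-81/40)·2 - (27/8) = -297/40 kN·m
Load 2 — applied couple M₀=-6 kN·m at a=4 m (b=L-a=6):
  M_2 = R_Ax - M_A  [x≤a] with R_A=-108/125, M_A=-18/25 = (-108/125)·2 - (-18/25) = -126/125 kN·m
Load 3 — uniform load w=6 kN/m over full span:
  M_3 = wLx/2 - wL²/12 - wx²/2 = 6·10·2/2 - 6·10²/12 - 6·2²/2 = -2 kN·m
Load 4 — point force P=8 kN at a=15/2 m (b=L-a=5/2):
  M_4 = Pb²(3a+b)x/L³ - Pab²/L²  [x≤a] = 8·(5/2)²·(3·(15/2)+(5/2))·2/10³ - 8·(15/2)·(5/2)²/10² = -5/4 kN·m
Superposition: M = Σ M_i = -11683/1000 kN·m ≈ -11.683000 kN·m

M(2) = -11683/1000 kN·m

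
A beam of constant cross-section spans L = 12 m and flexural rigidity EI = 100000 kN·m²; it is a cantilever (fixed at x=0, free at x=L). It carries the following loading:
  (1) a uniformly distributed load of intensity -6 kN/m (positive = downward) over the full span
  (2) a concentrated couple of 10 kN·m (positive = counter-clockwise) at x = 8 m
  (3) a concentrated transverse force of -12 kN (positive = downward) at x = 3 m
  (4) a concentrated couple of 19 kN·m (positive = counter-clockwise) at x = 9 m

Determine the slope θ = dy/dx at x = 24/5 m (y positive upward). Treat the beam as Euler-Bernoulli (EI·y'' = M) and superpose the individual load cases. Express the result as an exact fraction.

Load 1 — uniform load w=-6 kN/m over full span:
  θ_1 = -wx(x²-3Lx+3L²)/(6EI) = -(-6)·(24/5)·((24/5)²-3·12·(24/5)+3·12²)/(6·100000) = 5292/390625 rad
Load 2 — applied couple M₀=10 kN·m at a=8 m (b=L-a=4):
  θ_2 = M₀x/EI  [x≤a] = 10·(24/5)/100000 = 3/6250 rad
Load 3 — point force P=-12 kN at a=3 m (b=L-a=9):
  θ_3 = -Pa²/(2EI)  [x>a] = -(-12)·3²/(2·100000) = 27/50000 rad
Load 4 — applied couple M₀=19 kN·m at a=9 m (b=L-a=3):
  θ_4 = M₀x/EI  [x≤a] = 19·(24/5)/100000 = 57/62500 rad
Superposition: θ = Σ θ_i = 96747/6250000 rad ≈ 0.015480 rad

θ(24/5) = 96747/6250000 rad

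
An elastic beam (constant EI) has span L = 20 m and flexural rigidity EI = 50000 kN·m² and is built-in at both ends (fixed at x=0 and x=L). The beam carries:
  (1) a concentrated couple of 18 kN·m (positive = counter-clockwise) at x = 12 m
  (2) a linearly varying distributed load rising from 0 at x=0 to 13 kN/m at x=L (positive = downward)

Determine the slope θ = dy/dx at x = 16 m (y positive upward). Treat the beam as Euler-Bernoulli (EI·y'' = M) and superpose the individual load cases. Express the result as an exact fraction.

Load 1 — applied couple M₀=18 kN·m at a=12 m (b=L-a=8):
  θ_1 = (R_Ax²/2 - M_Ax - M₀(x-a))/EI  [x>a] with R_A=162/125, M_A=144/25 = ((162/125)·16²/2 - (144/25)·16 - 18·(16-12))/50000 = 27/781250 rad
Load 2 — triangular load w₀=13 kN/m (0→w₀ over full span):
  θ_2 = -w₀(2x(L-x)(L-2x)(x+2L)+x²(L-x)²)/(120LEI) = -13·(2·16·(20-16)·(20-2·16)·(16+2·20)+16²·(20-16)²)/(120·20·50000) = 416/46875 rad
Superposition: θ = Σ θ_i = 20881/2343750 rad ≈ 0.008909 rad

θ(16) = 20881/2343750 rad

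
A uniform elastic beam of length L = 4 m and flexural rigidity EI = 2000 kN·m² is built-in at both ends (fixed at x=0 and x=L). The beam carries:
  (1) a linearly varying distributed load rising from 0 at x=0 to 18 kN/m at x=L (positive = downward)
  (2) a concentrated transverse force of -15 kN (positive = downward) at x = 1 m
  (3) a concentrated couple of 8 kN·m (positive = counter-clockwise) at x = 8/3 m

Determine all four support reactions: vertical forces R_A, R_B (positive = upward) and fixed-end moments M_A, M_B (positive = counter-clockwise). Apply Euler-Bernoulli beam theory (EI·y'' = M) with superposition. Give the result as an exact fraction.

R_A = 389/480 kN, M_A = 919/240 kN·m, R_B = 9691/480 kN, M_B = -927/80 kN·m

Load 1 — triangular load w₀=18 kN/m (0→w₀ over full span):
  R_A = 3w₀L/20 = 3·18·4/20 = 54/5 kN
  M_A = w₀L²/30 = 18·4²/30 = 48/5 kN·m
  R_B = 7w₀L/20 = 7·18·4/20 = 126/5 kN
  M_B = -w₀L²/20 = -18·4²/20 = -72/5 kN·m
Load 2 — point force P=-15 kN at a=1 m (b=L-a=3):
  R_A = Pb²(3a+b)/L³ = (-15)·3²·(3·1+3)/4³ = -405/32 kN
  M_A = Pab²/L² = (-15)·1·3²/4² = -135/16 kN·m
  R_B = Pa²(a+3b)/L³ = (-15)·1²·(1+3·3)/4³ = -75/32 kN
  M_B = -Pa²b/L² = -(-15)·1²·3/4² = 45/16 kN·m
Load 3 — applied couple M₀=8 kN·m at a=8/3 m (b=L-a=4/3):
  R_A = 6M₀ab/L³ = 6·8·(8/3)·(4/3)/4³ = 8/3 kN
  M_A = M₀b(2a-b)/L² = 8·(4/3)·(2·(8/3)-(4/3))/4² = 8/3 kN·m
  R_B = -6M₀ab/L³ = -6·8·(8/3)·(4/3)/4³ = -8/3 kN
  M_B = M₀a(2b-a)/L² = 8·(8/3)·(2·(4/3)-(8/3))/4² = 0 kN·m
Superposition: R_A = 389/480 kN, M_A = 919/240 kN·m, R_B = 9691/480 kN, M_B = -927/80 kN·m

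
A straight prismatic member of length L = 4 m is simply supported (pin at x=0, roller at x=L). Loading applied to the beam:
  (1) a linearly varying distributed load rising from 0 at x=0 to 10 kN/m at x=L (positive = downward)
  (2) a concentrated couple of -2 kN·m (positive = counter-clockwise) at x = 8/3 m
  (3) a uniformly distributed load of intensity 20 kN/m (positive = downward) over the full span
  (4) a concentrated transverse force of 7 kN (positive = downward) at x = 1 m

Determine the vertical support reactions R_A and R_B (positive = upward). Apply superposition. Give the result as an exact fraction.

Load 1 — triangular load w₀=10 kN/m (0→w₀ over full span):
  R_A = w₀L/6 = 10·4/6 = 20/3 kN
  R_B = w₀L/3 = 10·4/3 = 40/3 kN
Load 2 — applied couple M₀=-2 kN·m at a=8/3 m (b=L-a=4/3):
  R_A = M₀/L = (-2)/4 = -1/2 kN
  R_B = -M₀/L = -(-2)/4 = 1/2 kN
Load 3 — uniform load w=20 kN/m over full span:
  R_A = wL/2 = 20·4/2 = 40 kN
  R_B = wL/2 = 20·4/2 = 40 kN
Load 4 — point force P=7 kN at a=1 m (b=L-a=3):
  R_A = Pb/L = 7·3/4 = 21/4 kN
  R_B = Pa/L = 7·1/4 = 7/4 kN
Superposition: R_A = 617/12 kN, R_B = 667/12 kN

R_A = 617/12 kN, R_B = 667/12 kN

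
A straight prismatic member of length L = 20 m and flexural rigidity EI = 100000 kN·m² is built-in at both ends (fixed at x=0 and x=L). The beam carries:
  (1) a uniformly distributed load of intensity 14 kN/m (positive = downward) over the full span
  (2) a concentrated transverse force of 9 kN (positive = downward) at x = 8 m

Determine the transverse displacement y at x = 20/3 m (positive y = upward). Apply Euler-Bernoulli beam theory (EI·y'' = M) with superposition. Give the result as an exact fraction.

Load 1 — uniform load w=14 kN/m over full span:
  y_1 = -wx²(L-x)²/(24EI) = -14·(20/3)²·(20-(20/3))²/(24·100000) = -56/1215 m
Load 2 — point force P=9 kN at a=8 m (b=L-a=12):
  y_2 = -Pb²x²(3aL-(3a+b)x)/(6L³EI)  [x≤a] = -9·12²·(20/3)²·(3·8·20-(3·8+12)·(20/3))/(6·20³·100000) = -9/3125 m
Superposition: y = Σ y_i = -37187/759375 m ≈ -0.048971 m

y(20/3) = -37187/759375 m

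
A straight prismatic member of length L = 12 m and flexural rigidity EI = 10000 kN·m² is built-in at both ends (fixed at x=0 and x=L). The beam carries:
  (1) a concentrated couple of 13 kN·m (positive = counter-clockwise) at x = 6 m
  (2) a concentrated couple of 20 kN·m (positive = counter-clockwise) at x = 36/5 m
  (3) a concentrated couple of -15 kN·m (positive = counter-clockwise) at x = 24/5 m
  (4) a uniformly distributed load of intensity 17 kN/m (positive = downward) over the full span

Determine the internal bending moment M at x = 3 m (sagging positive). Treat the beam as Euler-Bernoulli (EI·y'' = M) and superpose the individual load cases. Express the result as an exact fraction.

Load 1 — applied couple M₀=13 kN·m at a=6 m (b=L-a=6):
  M_1 = R_Ax - M_A  [x≤a] with R_A=13/8, M_A=13/4 = (13/8)·3 - (13/4) = 13/8 kN·m
Load 2 — applied couple M₀=20 kN·m at a=36/5 m (b=L-a=24/5):
  M_2 = R_Ax - M_A  [x≤a] with R_A=12/5, M_A=32/5 = (12/5)·3 - (32/5) = 4/5 kN·m
Load 3 — applied couple M₀=-15 kN·m at a=24/5 m (b=L-a=36/5):
  M_3 = R_Ax - M_A  [x≤a] with R_A=-9/5, M_A=-9/5 = (-9/5)·3 - (-9/5) = -18/5 kN·m
Load 4 — uniform load w=17 kN/m over full span:
  M_4 = wLx/2 - wL²/12 - wx²/2 = 17·12·3/2 - 17·12²/12 - 17·3²/2 = 51/2 kN·m
Superposition: M = Σ M_i = 973/40 kN·m ≈ 24.325000 kN·m

M(3) = 973/40 kN·m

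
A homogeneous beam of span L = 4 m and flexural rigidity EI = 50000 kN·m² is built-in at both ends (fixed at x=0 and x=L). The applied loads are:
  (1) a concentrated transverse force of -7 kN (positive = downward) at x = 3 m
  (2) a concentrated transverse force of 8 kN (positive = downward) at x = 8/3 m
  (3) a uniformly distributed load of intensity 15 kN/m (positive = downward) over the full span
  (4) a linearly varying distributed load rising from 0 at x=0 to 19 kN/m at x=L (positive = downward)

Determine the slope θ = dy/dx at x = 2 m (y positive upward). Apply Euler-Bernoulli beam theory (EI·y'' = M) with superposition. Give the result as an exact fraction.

θ(2) = -1703/108000000 rad

Load 1 — point force P=-7 kN at a=3 m (b=L-a=1):
  θ_1 = -Pb²x(2aL-(3a+b)x)/(2L³EI)  [x≤a] = -(-7)·1²·2·(2·3·4-(3·3+1)·2)/(2·4³·50000) = 7/800000 rad
Load 2 — point force P=8 kN at a=8/3 m (b=L-a=4/3):
  θ_2 = -Pb²x(2aL-(3a+b)x)/(2L³EI)  [x≤a] = -8·(4/3)²·2·(2·(8/3)·4-(3·(8/3)+(4/3))·2)/(2·4³·50000) = -1/84375 rad
Load 3 — uniform load w=15 kN/m over full span:
  θ_3 = -wx(L-x)(L-2x)/(12EI) = -15·2·(4-2)·(4-2·2)/(12·50000) = 0 rad
Load 4 — triangular load w₀=19 kN/m (0→w₀ over full span):
  θ_4 = -w₀(2x(L-x)(L-2x)(x+2L)+x²(L-x)²)/(120LEI) = -19·(2·2·(4-2)·(4-2·2)·(2+2·4)+2²·(4-2)²)/(120·4·50000) = -19/1500000 rad
Superposition: θ = Σ θ_i = -1703/108000000 rad ≈ -0.000016 rad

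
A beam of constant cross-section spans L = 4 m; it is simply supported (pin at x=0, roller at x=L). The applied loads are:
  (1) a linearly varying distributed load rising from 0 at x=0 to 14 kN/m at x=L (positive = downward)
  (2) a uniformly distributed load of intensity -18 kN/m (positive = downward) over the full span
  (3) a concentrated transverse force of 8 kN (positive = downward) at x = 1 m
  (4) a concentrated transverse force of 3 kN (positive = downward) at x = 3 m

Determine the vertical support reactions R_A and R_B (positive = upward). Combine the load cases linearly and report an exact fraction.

Load 1 — triangular load w₀=14 kN/m (0→w₀ over full span):
  R_A = w₀L/6 = 14·4/6 = 28/3 kN
  R_B = w₀L/3 = 14·4/3 = 56/3 kN
Load 2 — uniform load w=-18 kN/m over full span:
  R_A = wL/2 = (-18)·4/2 = -36 kN
  R_B = wL/2 = (-18)·4/2 = -36 kN
Load 3 — point force P=8 kN at a=1 m (b=L-a=3):
  R_A = Pb/L = 8·3/4 = 6 kN
  R_B = Pa/L = 8·1/4 = 2 kN
Load 4 — point force P=3 kN at a=3 m (b=L-a=1):
  R_A = Pb/L = 3·1/4 = 3/4 kN
  R_B = Pa/L = 3·3/4 = 9/4 kN
Superposition: R_A = -239/12 kN, R_B = -157/12 kN

R_A = -239/12 kN, R_B = -157/12 kN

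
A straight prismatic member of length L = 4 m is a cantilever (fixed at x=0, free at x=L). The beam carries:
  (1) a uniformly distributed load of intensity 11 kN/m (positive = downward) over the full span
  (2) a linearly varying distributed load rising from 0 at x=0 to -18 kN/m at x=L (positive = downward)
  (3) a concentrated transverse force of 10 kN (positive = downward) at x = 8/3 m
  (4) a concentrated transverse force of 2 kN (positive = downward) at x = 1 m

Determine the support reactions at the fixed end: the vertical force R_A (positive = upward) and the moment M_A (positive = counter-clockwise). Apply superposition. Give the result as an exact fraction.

R_A = 20 kN, M_A = 62/3 kN·m

Load 1 — uniform load w=11 kN/m over full span:
  R_A = wL = 11·4 = 44 kN
  M_A = wL²/2 = 11·4²/2 = 88 kN·m
Load 2 — triangular load w₀=-18 kN/m (0→w₀ over full span):
  R_A = w₀L/2 = (-18)·4/2 = -36 kN
  M_A = w₀L²/3 = (-18)·4²/3 = -96 kN·m
Load 3 — point force P=10 kN at a=8/3 m (b=L-a=4/3):
  R_A = P = 10 kN
  M_A = Pa = 10·(8/3) = 80/3 kN·m
Load 4 — point force P=2 kN at a=1 m (b=L-a=3):
  R_A = P = 2 kN
  M_A = Pa = 2·1 = 2 kN·m
Superposition: R_A = 20 kN, M_A = 62/3 kN·m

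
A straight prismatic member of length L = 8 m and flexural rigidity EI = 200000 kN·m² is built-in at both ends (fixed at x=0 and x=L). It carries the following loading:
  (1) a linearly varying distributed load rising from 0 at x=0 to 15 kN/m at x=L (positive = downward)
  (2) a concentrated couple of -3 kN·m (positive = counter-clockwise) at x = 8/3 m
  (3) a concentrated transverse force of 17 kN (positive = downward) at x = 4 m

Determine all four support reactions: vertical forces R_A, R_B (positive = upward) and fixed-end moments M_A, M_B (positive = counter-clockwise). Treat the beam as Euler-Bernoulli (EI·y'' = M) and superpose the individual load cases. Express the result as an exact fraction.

Load 1 — triangular load w₀=15 kN/m (0→w₀ over full span):
  R_A = 3w₀L/20 = 3·15·8/20 = 18 kN
  M_A = w₀L²/30 = 15·8²/30 = 32 kN·m
  R_B = 7w₀L/20 = 7·15·8/20 = 42 kN
  M_B = -w₀L²/20 = -15·8²/20 = -48 kN·m
Load 2 — applied couple M₀=-3 kN·m at a=8/3 m (b=L-a=16/3):
  R_A = 6M₀ab/L³ = 6·(-3)·(8/3)·(16/3)/8³ = -1/2 kN
  M_A = M₀b(2a-b)/L² = (-3)·(16/3)·(2·(8/3)-(16/3))/8² = 0 kN·m
  R_B = -6M₀ab/L³ = -6·(-3)·(8/3)·(16/3)/8³ = 1/2 kN
  M_B = M₀a(2b-a)/L² = (-3)·(8/3)·(2·(16/3)-(8/3))/8² = -1 kN·m
Load 3 — point force P=17 kN at a=4 m (b=L-a=4):
  R_A = Pb²(3a+b)/L³ = 17·4²·(3·4+4)/8³ = 17/2 kN
  M_A = Pab²/L² = 17·4·4²/8² = 17 kN·m
  R_B = Pa²(a+3b)/L³ = 17·4²·(4+3·4)/8³ = 17/2 kN
  M_B = -Pa²b/L² = -17·4²·4/8² = -17 kN·m
Superposition: R_A = 26 kN, M_A = 49 kN·m, R_B = 51 kN, M_B = -66 kN·m

R_A = 26 kN, M_A = 49 kN·m, R_B = 51 kN, M_B = -66 kN·m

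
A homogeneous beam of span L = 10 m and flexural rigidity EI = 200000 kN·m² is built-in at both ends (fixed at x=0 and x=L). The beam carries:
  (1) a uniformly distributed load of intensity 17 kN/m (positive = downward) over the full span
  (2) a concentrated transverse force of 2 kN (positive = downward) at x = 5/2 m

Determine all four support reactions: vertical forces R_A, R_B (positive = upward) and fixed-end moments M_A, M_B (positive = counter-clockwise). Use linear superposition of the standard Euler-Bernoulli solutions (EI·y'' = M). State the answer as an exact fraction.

R_A = 1387/16 kN, M_A = 6935/48 kN·m, R_B = 1365/16 kN, M_B = -6845/48 kN·m

Load 1 — uniform load w=17 kN/m over full span:
  R_A = wL/2 = 17·10/2 = 85 kN
  M_A = wL²/12 = 17·10²/12 = 425/3 kN·m
  R_B = wL/2 = 17·10/2 = 85 kN
  M_B = -wL²/12 = -17·10²/12 = -425/3 kN·m
Load 2 — point force P=2 kN at a=5/2 m (b=L-a=15/2):
  R_A = Pb²(3a+b)/L³ = 2·(15/2)²·(3·(5/2)+(15/2))/10³ = 27/16 kN
  M_A = Pab²/L² = 2·(5/2)·(15/2)²/10² = 45/16 kN·m
  R_B = Pa²(a+3b)/L³ = 2·(5/2)²·((5/2)+3·(15/2))/10³ = 5/16 kN
  M_B = -Pa²b/L² = -2·(5/2)²·(15/2)/10² = -15/16 kN·m
Superposition: R_A = 1387/16 kN, M_A = 6935/48 kN·m, R_B = 1365/16 kN, M_B = -6845/48 kN·m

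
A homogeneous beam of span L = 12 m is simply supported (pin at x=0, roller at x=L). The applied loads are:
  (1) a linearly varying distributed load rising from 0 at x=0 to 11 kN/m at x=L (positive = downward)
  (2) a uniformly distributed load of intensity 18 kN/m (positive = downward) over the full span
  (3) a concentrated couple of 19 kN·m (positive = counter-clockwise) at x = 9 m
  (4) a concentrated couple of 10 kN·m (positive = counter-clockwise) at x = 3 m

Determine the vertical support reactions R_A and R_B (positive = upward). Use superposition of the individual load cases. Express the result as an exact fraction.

Load 1 — triangular load w₀=11 kN/m (0→w₀ over full span):
  R_A = w₀L/6 = 11·12/6 = 22 kN
  R_B = w₀L/3 = 11·12/3 = 44 kN
Load 2 — uniform load w=18 kN/m over full span:
  R_A = wL/2 = 18·12/2 = 108 kN
  R_B = wL/2 = 18·12/2 = 108 kN
Load 3 — applied couple M₀=19 kN·m at a=9 m (b=L-a=3):
  R_A = M₀/L = 19/12 kN
  R_B = -M₀/L = -19/12 kN
Load 4 — applied couple M₀=10 kN·m at a=3 m (b=L-a=9):
  R_A = M₀/L = 10/12 = 5/6 kN
  R_B = -M₀/L = -10/12 = -5/6 kN
Superposition: R_A = 1589/12 kN, R_B = 1795/12 kN

R_A = 1589/12 kN, R_B = 1795/12 kN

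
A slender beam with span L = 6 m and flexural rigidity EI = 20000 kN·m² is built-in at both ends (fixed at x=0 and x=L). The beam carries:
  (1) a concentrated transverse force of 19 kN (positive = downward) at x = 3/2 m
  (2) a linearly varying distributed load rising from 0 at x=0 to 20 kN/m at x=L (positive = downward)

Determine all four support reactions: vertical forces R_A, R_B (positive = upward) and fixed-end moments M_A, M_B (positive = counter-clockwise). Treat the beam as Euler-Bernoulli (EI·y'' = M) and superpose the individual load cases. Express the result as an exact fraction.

R_A = 1089/32 kN, M_A = 1281/32 kN·m, R_B = 1439/32 kN, M_B = -1323/32 kN·m

Load 1 — point force P=19 kN at a=3/2 m (b=L-a=9/2):
  R_A = Pb²(3a+b)/L³ = 19·(9/2)²·(3·(3/2)+(9/2))/6³ = 513/32 kN
  M_A = Pab²/L² = 19·(3/2)·(9/2)²/6² = 513/32 kN·m
  R_B = Pa²(a+3b)/L³ = 19·(3/2)²·((3/2)+3·(9/2))/6³ = 95/32 kN
  M_B = -Pa²b/L² = -19·(3/2)²·(9/2)/6² = -171/32 kN·m
Load 2 — triangular load w₀=20 kN/m (0→w₀ over full span):
  R_A = 3w₀L/20 = 3·20·6/20 = 18 kN
  M_A = w₀L²/30 = 20·6²/30 = 24 kN·m
  R_B = 7w₀L/20 = 7·20·6/20 = 42 kN
  M_B = -w₀L²/20 = -20·6²/20 = -36 kN·m
Superposition: R_A = 1089/32 kN, M_A = 1281/32 kN·m, R_B = 1439/32 kN, M_B = -1323/32 kN·m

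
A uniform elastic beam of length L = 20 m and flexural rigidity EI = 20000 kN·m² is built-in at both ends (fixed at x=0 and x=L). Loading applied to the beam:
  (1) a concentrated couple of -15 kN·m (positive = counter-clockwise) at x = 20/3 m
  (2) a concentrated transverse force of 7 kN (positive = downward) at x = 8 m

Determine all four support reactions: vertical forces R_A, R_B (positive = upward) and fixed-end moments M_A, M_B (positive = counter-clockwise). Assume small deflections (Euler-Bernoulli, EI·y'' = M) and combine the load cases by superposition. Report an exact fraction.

R_A = 442/125 kN, M_A = 504/25 kN·m, R_B = 433/125 kN, M_B = -461/25 kN·m

Load 1 — applied couple M₀=-15 kN·m at a=20/3 m (b=L-a=40/3):
  R_A = 6M₀ab/L³ = 6·(-15)·(20/3)·(40/3)/20³ = -1 kN
  M_A = M₀b(2a-b)/L² = (-15)·(40/3)·(2·(20/3)-(40/3))/20² = 0 kN·m
  R_B = -6M₀ab/L³ = -6·(-15)·(20/3)·(40/3)/20³ = 1 kN
  M_B = M₀a(2b-a)/L² = (-15)·(20/3)·(2·(40/3)-(20/3))/20² = -5 kN·m
Load 2 — point force P=7 kN at a=8 m (b=L-a=12):
  R_A = Pb²(3a+b)/L³ = 7·12²·(3·8+12)/20³ = 567/125 kN
  M_A = Pab²/L² = 7·8·12²/20² = 504/25 kN·m
  R_B = Pa²(a+3b)/L³ = 7·8²·(8+3·12)/20³ = 308/125 kN
  M_B = -Pa²b/L² = -7·8²·12/20² = -336/25 kN·m
Superposition: R_A = 442/125 kN, M_A = 504/25 kN·m, R_B = 433/125 kN, M_B = -461/25 kN·m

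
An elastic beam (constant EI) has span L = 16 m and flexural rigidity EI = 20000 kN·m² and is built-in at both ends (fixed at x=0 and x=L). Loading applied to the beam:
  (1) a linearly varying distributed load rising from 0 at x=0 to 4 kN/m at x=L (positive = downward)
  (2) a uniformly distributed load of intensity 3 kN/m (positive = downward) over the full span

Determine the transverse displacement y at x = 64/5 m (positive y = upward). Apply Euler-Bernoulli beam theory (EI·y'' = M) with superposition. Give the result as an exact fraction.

y(64/5) = -536576/29296875 m

Load 1 — triangular load w₀=4 kN/m (0→w₀ over full span):
  y_1 = -w₀x²(L-x)²(x+2L)/(120LEI) = -4·(64/5)²·(16-(64/5))²·((64/5)+2·16)/(120·16·20000) = -229376/29296875 m
Load 2 — uniform load w=3 kN/m over full span:
  y_2 = -wx²(L-x)²/(24EI) = -3·(64/5)²·(16-(64/5))²/(24·20000) = -4096/390625 m
Superposition: y = Σ y_i = -536576/29296875 m ≈ -0.018315 m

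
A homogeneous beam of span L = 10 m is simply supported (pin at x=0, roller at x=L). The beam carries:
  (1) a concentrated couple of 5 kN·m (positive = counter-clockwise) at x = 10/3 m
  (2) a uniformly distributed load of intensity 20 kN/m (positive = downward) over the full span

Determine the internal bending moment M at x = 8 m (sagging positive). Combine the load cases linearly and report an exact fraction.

Load 1 — applied couple M₀=5 kN·m at a=10/3 m (b=L-a=20/3):
  M_1 = M₀x/L - M₀  [x>a] = 5·8/10 - 5 = -1 kN·m
Load 2 — uniform load w=20 kN/m over full span:
  M_2 = wx(L-x)/2 = 20·8·(10-8)/2 = 160 kN·m
Superposition: M = Σ M_i = 159 kN·m ≈ 159.000000 kN·m

M(8) = 159 kN·m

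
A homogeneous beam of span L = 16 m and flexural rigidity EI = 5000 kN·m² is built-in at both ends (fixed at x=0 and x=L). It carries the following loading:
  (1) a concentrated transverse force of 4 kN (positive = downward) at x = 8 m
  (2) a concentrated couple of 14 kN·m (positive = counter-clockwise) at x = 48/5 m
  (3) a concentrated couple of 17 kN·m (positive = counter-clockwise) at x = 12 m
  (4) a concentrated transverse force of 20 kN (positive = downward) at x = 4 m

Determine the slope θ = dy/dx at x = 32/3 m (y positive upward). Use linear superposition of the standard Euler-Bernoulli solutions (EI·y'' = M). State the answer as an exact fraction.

Load 1 — point force P=4 kN at a=8 m (b=L-a=8):
  θ_1 = Pa²(L-x)(2bL-(3b+a)(L-x))/(2L³EI)  [x>a] = 4·8²·(16-(32/3))·(2·8·16-(3·8+8)·(16-(32/3)))/(2·16³·5000) = 16/5625 rad
Load 2 — applied couple M₀=14 kN·m at a=48/5 m (b=L-a=32/5):
  θ_2 = (R_Ax²/2 - M_Ax - M₀(x-a))/EI  [x>a] with R_A=63/50, M_A=112/25 = ((63/50)·(32/3)²/2 - (112/25)·(32/3) - 14·((32/3)-(48/5)))/5000 = 28/15625 rad
Load 3 — applied couple M₀=17 kN·m at a=12 m (b=L-a=4):
  θ_3 = (R_Ax²/2 - M_Ax)/EI  [x≤a] with R_A=153/128, M_A=85/16 = ((153/128)·(32/3)²/2 - (85/16)·(32/3))/5000 = 17/7500 rad
Load 4 — point force P=20 kN at a=4 m (b=L-a=12):
  θ_4 = Pa²(L-x)(2bL-(3b+a)(L-x))/(2L³EI)  [x>a] = 20·4²·(16-(32/3))·(2·12·16-(3·12+4)·(16-(32/3)))/(2·16³·5000) = 8/1125 rad
Superposition: θ = Σ θ_i = 7883/562500 rad ≈ 0.014014 rad

θ(32/3) = 7883/562500 rad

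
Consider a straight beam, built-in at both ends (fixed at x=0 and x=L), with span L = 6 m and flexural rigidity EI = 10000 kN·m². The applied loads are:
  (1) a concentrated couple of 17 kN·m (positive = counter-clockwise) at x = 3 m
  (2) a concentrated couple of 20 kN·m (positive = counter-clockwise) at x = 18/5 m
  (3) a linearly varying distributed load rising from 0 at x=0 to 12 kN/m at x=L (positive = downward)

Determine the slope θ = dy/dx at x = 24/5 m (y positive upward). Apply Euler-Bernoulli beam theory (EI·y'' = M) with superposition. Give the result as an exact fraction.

θ(24/5) = 5997/6250000 rad

Load 1 — applied couple M₀=17 kN·m at a=3 m (b=L-a=3):
  θ_1 = (R_Ax²/2 - M_Ax - M₀(x-a))/EI  [x>a] with R_A=17/4, M_A=17/4 = ((17/4)·(24/5)²/2 - (17/4)·(24/5) - 17·((24/5)-3))/10000 = -51/250000 rad
Load 2 — applied couple M₀=20 kN·m at a=18/5 m (b=L-a=12/5):
  θ_2 = (R_Ax²/2 - M_Ax - M₀(x-a))/EI  [x>a] with R_A=24/5, M_A=32/5 = ((24/5)·(24/5)²/2 - (32/5)·(24/5) - 20·((24/5)-(18/5)))/10000 = 9/156250 rad
Load 3 — triangular load w₀=12 kN/m (0→w₀ over full span):
  θ_3 = -w₀(2x(L-x)(L-2x)(x+2L)+x²(L-x)²)/(120LEI) = -12·(2·(24/5)·(6-(24/5))·(6-2·(24/5))·((24/5)+2·6)+(24/5)²·(6-(24/5))²)/(120·6·10000) = 432/390625 rad
Superposition: θ = Σ θ_i = 5997/6250000 rad ≈ 0.000960 rad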